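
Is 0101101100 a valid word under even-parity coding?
Sum of all bits: 0+1+0+1+1+0+1+1+0+0 = 5; 5 mod 2 = 1. Result is 1 → parity error detected.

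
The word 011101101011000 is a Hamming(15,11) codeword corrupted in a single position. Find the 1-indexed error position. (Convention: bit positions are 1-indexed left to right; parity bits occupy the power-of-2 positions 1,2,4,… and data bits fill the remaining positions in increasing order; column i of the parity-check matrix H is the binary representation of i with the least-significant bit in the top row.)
Syndrome s = H · r^T (mod 2), r = 011101101011000:
  s[0] = (101010101010101)·(011101101011000) mod 2 = 0+0+1+0+0+0+1+0+1+0+1+0+0+0+0 mod 2 = 0
  s[1] = (011001100110011)·(011101101011000) mod 2 = 0+1+1+0+0+1+1+0+0+0+1+0+0+0+0 mod 2 = 1
  s[2] = (000111100001111)·(011101101011000) mod 2 = 0+0+0+1+0+1+1+0+0+0+0+1+0+0+0 mod 2 = 0
  s[3] = (000000011111111)·(011101101011000) mod 2 = 0+0+0+0+0+0+0+0+1+0+1+1+0+0+0 mod 2 = 1
Syndrome = 0101
Column i of H is the binary representation of i, so the syndrome is the binary index of the flipped bit.
Read s = 0101 with s[0] as LSB: 0·2^0 + 1·2^1 + 0·2^2 + 1·2^3 = 10.
Error is at bit position 10.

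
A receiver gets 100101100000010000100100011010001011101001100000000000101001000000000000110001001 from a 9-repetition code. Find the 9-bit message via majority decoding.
Split into 9-bit blocks and majority-vote each:
  block 1 = 100101100: 4 ones, 5 zeros → 0
  block 2 = 000010000: 1 ones, 8 zeros → 0
  block 3 = 100100011: 4 ones, 5 zeros → 0
  block 4 = 010001011: 4 ones, 5 zeros → 0
  block 5 = 101001100: 4 ones, 5 zeros → 0
  block 6 = 000000000: 0 ones, 9 zeros → 0
  block 7 = 101001000: 3 ones, 6 zeros → 0
  block 8 = 000000000: 0 ones, 9 zeros → 0
  block 9 = 110001001: 4 ones, 5 zeros → 0
Decoded = 000000000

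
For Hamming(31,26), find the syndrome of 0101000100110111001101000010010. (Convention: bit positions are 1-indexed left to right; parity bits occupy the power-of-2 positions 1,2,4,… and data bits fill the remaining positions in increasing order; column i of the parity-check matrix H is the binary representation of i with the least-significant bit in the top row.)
Syndrome s = H · r^T (mod 2), r = 0101000100110111001101000010010:
  s[0] = (1010101010101010101010101010101)·(0101000100110111001101000010010) mod 2 = 0+0+0+0+0+0+0+0+0+0+1+0+0+0+1+0+0+0+1+0+0+0+0+0+0+0+1+0+0+0+0 mod 2 = 0
  s[1] = (0110011001100110011001100110011)·(0101000100110111001101000010010) mod 2 = 0+1+0+0+0+0+0+0+0+0+1+0+0+1+1+0+0+0+1+0+0+1+0+0+0+0+1+0+0+1+0 mod 2 = 0
  s[2] = (0001111000011110000111100001111)·(0101000100110111001101000010010) mod 2 = 0+0+0+1+0+0+0+0+0+0+0+1+0+1+1+0+0+0+0+1+0+1+0+0+0+0+0+0+0+1+0 mod 2 = 1
  s[3] = (0000000111111110000000011111111)·(0101000100110111001101000010010) mod 2 = 0+0+0+0+0+0+0+1+0+0+1+1+0+1+1+0+0+0+0+0+0+0+0+0+0+0+1+0+0+1+0 mod 2 = 1
  s[4] = (0000000000000001111111111111111)·(0101000100110111001101000010010) mod 2 = 0+0+0+0+0+0+0+0+0+0+0+0+0+0+0+1+0+0+1+1+0+1+0+0+0+0+1+0+0+1+0 mod 2 = 0
Syndrome = 00110
Non-zero syndrome: error at position 12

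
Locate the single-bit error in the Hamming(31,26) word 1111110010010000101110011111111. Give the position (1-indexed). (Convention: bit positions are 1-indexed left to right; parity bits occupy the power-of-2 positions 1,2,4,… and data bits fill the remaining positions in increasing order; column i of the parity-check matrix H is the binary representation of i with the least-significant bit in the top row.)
Syndrome s = H · r^T (mod 2), r = 1111110010010000101110011111111:
  s[0] = (1010101010101010101010101010101)·(1111110010010000101110011111111) mod 2 = 1+0+1+0+1+0+0+0+1+0+0+0+0+0+0+0+1+0+1+0+1+0+0+0+1+0+1+0+1+0+1 mod 2 = 1
  s[1] = (0110011001100110011001100110011)·(1111110010010000101110011111111) mod 2 = 0+1+1+0+0+1+0+0+0+0+0+0+0+0+0+0+0+0+1+0+0+0+0+0+0+1+1+0+0+1+1 mod 2 = 0
  s[2] = (0001111000011110000111100001111)·(1111110010010000101110011111111) mod 2 = 0+0+0+1+1+1+0+0+0+0+0+1+0+0+0+0+0+0+0+1+1+0+0+0+0+0+0+1+1+1+1 mod 2 = 0
  s[3] = (0000000111111110000000011111111)·(1111110010010000101110011111111) mod 2 = 0+0+0+0+0+0+0+0+1+0+0+1+0+0+0+0+0+0+0+0+0+0+0+1+1+1+1+1+1+1+1 mod 2 = 0
  s[4] = (0000000000000001111111111111111)·(1111110010010000101110011111111) mod 2 = 0+0+0+0+0+0+0+0+0+0+0+0+0+0+0+0+1+0+1+1+1+0+0+1+1+1+1+1+1+1+1 mod 2 = 0
Syndrome = 10000
Column i of H is the binary representation of i, so the syndrome is the binary index of the flipped bit.
Read s = 10000 with s[0] as LSB: 1·2^0 + 0·2^1 + 0·2^2 + 0·2^3 + 0·2^4 = 1.
Error is at bit position 1.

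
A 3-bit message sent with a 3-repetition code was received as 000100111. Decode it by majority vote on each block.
Split into 3-bit blocks and majority-vote each:
  block 1 = 000: 0 ones, 3 zeros → 0
  block 2 = 100: 1 ones, 2 zeros → 0
  block 3 = 111: 3 ones, 0 zeros → 1
Decoded = 001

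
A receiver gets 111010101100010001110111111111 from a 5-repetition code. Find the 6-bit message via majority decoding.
Split into 5-bit blocks and majority-vote each:
  block 1 = 11101: 4 ones, 1 zeros → 1
  block 2 = 01011: 3 ones, 2 zeros → 1
  block 3 = 00010: 1 ones, 4 zeros → 0
  block 4 = 00111: 3 ones, 2 zeros → 1
  block 5 = 01111: 4 ones, 1 zeros → 1
  block 6 = 11111: 5 ones, 0 zeros → 1
Decoded = 110111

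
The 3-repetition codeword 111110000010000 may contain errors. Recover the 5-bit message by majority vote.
Split into 3-bit blocks and majority-vote each:
  block 1 = 111: 3 ones, 0 zeros → 1
  block 2 = 110: 2 ones, 1 zeros → 1
  block 3 = 000: 0 ones, 3 zeros → 0
  block 4 = 010: 1 ones, 2 zeros → 0
  block 5 = 000: 0 ones, 3 zeros → 0
Decoded = 11000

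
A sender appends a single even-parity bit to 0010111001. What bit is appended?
Sum of data bits: 0+0+1+0+1+1+1+0+0+1 = 5.
5 mod 2 = 1, so parity bit = 1.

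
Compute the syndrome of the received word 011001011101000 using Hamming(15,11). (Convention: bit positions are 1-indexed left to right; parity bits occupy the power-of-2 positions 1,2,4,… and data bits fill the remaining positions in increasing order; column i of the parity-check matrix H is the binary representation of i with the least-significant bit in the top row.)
Syndrome s = H · r^T (mod 2), r = 011001011101000:
  s[0] = (101010101010101)·(011001011101000) mod 2 = 0+0+1+0+0+0+0+0+1+0+0+0+0+0+0 mod 2 = 0
  s[1] = (011001100110011)·(011001011101000) mod 2 = 0+1+1+0+0+1+0+0+0+1+0+0+0+0+0 mod 2 = 0
  s[2] = (000111100001111)·(011001011101000) mod 2 = 0+0+0+0+0+1+0+0+0+0+0+1+0+0+0 mod 2 = 0
  s[3] = (000000011111111)·(011001011101000) mod 2 = 0+0+0+0+0+0+0+1+1+1+0+1+0+0+0 mod 2 = 0
Syndrome = 0000
s = 0: no error detected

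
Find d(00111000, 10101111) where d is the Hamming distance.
XOR = 10010111, count of 1s = 5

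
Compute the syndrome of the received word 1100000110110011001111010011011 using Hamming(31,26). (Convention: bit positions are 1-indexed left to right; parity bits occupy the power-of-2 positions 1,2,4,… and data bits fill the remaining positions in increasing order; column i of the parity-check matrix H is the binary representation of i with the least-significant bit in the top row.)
Syndrome s = H · r^T (mod 2), r = 1100000110110011001111010011011:
  s[0] = (1010101010101010101010101010101)·(1100000110110011001111010011011) mod 2 = 1+0+0+0+0+0+0+0+1+0+1+0+0+0+1+0+0+0+1+0+1+0+0+0+0+0+1+0+0+0+1 mod 2 = 0
  s[1] = (0110011001100110011001100110011)·(1100000110110011001111010011011) mod 2 = 0+1+0+0+0+0+0+0+0+0+1+0+0+0+1+0+0+0+1+0+0+1+0+0+0+0+1+0+0+1+1 mod 2 = 0
  s[2] = (0001111000011110000111100001111)·(1100000110110011001111010011011) mod 2 = 0+0+0+0+0+0+0+0+0+0+0+1+0+0+1+0+0+0+0+1+1+1+0+0+0+0+0+1+0+1+1 mod 2 = 0
  s[3] = (0000000111111110000000011111111)·(1100000110110011001111010011011) mod 2 = 0+0+0+0+0+0+0+1+1+0+1+1+0+0+1+0+0+0+0+0+0+0+0+1+0+0+1+1+0+1+1 mod 2 = 0
  s[4] = (0000000000000001111111111111111)·(1100000110110011001111010011011) mod 2 = 0+0+0+0+0+0+0+0+0+0+0+0+0+0+0+1+0+0+1+1+1+1+0+1+0+0+1+1+0+1+1 mod 2 = 0
Syndrome = 00000
s = 0: no error detected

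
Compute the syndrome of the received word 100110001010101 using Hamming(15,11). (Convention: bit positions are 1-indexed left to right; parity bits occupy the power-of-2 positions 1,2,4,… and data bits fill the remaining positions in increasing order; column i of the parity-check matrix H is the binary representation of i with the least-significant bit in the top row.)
Syndrome s = H · r^T (mod 2), r = 100110001010101:
  s[0] = (101010101010101)·(100110001010101) mod 2 = 1+0+0+0+1+0+0+0+1+0+1+0+1+0+1 mod 2 = 0
  s[1] = (011001100110011)·(100110001010101) mod 2 = 0+0+0+0+0+0+0+0+0+0+1+0+0+0+1 mod 2 = 0
  s[2] = (000111100001111)·(100110001010101) mod 2 = 0+0+0+1+1+0+0+0+0+0+0+0+1+0+1 mod 2 = 0
  s[3] = (000000011111111)·(100110001010101) mod 2 = 0+0+0+0+0+0+0+0+1+0+1+0+1+0+1 mod 2 = 0
Syndrome = 0000
s = 0: no error detected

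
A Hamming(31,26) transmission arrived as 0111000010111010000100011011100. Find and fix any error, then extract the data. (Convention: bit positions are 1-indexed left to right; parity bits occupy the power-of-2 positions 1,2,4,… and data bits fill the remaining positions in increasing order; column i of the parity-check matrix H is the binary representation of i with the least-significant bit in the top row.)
Syndrome s = H · r^T (mod 2), r = 0111000010111010000100011011100:
  s[0] = (1010101010101010101010101010101)·(0111000010111010000100011011100) mod 2 = 0+0+1+0+0+0+0+0+1+0+1+0+1+0+1+0+0+0+0+0+0+0+0+0+1+0+1+0+1+0+0 mod 2 = 0
  s[1] = (0110011001100110011001100110011)·(0111000010111010000100011011100) mod 2 = 0+1+1+0+0+0+0+0+0+0+1+0+0+0+1+0+0+0+0+0+0+0+0+0+0+0+1+0+0+0+0 mod 2 = 1
  s[2] = (0001111000011110000111100001111)·(0111000010111010000100011011100) mod 2 = 0+0+0+1+0+0+0+0+0+0+0+1+1+0+1+0+0+0+0+1+0+0+0+0+0+0+0+1+1+0+0 mod 2 = 1
  s[3] = (0000000111111110000000011111111)·(0111000010111010000100011011100) mod 2 = 0+0+0+0+0+0+0+0+1+0+1+1+1+0+1+0+0+0+0+0+0+0+0+1+1+0+1+1+1+0+0 mod 2 = 0
  s[4] = (0000000000000001111111111111111)·(0111000010111010000100011011100) mod 2 = 0+0+0+0+0+0+0+0+0+0+0+0+0+0+0+0+0+0+0+1+0+0+0+1+1+0+1+1+1+0+0 mod 2 = 0
Syndrome = 01100
Column 6 of H equals this syndrome → error at bit 6 (1-indexed).
Flip bit 6: 0111000010111010000100011011100 → 0111010010111010000100011011100
Extract data bits at positions {3,5,6,7,9,10,11,12,13,14,15,17,18,19,20,21,22,23,24,25,26,27,28,29,30,31}: 10101011101000100011011100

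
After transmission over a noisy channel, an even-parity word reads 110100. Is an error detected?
Sum of received bits: 1+1+0+1+0+0 = 3; 3 mod 2 = 1. Result is 1 ≠ 0 → error detected.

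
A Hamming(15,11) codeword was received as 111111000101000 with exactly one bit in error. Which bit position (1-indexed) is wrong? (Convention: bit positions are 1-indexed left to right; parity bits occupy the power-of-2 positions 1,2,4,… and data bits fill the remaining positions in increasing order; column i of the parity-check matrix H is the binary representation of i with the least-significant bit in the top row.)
Syndrome s = H · r^T (mod 2), r = 111111000101000:
  s[0] = (101010101010101)·(111111000101000) mod 2 = 1+0+1+0+1+0+0+0+0+0+0+0+0+0+0 mod 2 = 1
  s[1] = (011001100110011)·(111111000101000) mod 2 = 0+1+1+0+0+1+0+0+0+1+0+0+0+0+0 mod 2 = 0
  s[2] = (000111100001111)·(111111000101000) mod 2 = 0+0+0+1+1+1+0+0+0+0+0+1+0+0+0 mod 2 = 0
  s[3] = (000000011111111)·(111111000101000) mod 2 = 0+0+0+0+0+0+0+0+0+1+0+1+0+0+0 mod 2 = 0
Syndrome = 1000
Column i of H is the binary representation of i, so the syndrome is the binary index of the flipped bit.
Read s = 1000 with s[0] as LSB: 1·2^0 + 0·2^1 + 0·2^2 + 0·2^3 = 1.
Error is at bit position 1.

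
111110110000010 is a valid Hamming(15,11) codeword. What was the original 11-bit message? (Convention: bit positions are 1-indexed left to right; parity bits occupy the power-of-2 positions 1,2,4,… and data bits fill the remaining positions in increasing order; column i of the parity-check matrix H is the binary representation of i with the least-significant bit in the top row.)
Parity bits occupy power-of-2 positions; data bits are at positions {3,5,6,7,9,10,11,12,13,14,15} (1-indexed).
Extract: c[3]=1 c[5]=1 c[6]=0 c[7]=1 c[9]=0 c[10]=0 c[11]=0 c[12]=0 c[13]=0 c[14]=1 c[15]=0
Data = 11010000010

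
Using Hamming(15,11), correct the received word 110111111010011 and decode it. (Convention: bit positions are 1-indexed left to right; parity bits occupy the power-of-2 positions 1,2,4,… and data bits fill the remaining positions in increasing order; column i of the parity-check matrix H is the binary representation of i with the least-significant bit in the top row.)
Syndrome s = H · r^T (mod 2), r = 110111111010011:
  s[0] = (101010101010101)·(110111111010011) mod 2 = 1+0+0+0+1+0+1+0+1+0+1+0+0+0+1 mod 2 = 0
  s[1] = (011001100110011)·(110111111010011) mod 2 = 0+1+0+0+0+1+1+0+0+0+1+0+0+1+1 mod 2 = 0
  s[2] = (000111100001111)·(110111111010011) mod 2 = 0+0+0+1+1+1+1+0+0+0+0+0+0+1+1 mod 2 = 0
  s[3] = (000000011111111)·(110111111010011) mod 2 = 0+0+0+0+0+0+0+1+1+0+1+0+0+1+1 mod 2 = 1
Syndrome = 0001
Column 8 of H equals this syndrome → error at bit 8 (1-indexed).
Flip bit 8: 110111111010011 → 110111101010011
Extract data bits at positions {3,5,6,7,9,10,11,12,13,14,15}: 01111010011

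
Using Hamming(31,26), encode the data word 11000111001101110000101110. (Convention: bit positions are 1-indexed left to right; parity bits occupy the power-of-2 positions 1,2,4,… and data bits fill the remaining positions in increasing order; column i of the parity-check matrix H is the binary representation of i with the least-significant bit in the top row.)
Codeword c = d · G (mod 2), d = 11000111001101110000101110:
  c[0] = d·G[:,0] = (11000111001101110000101110)·(11011010101101010101010101) mod 2 = 1+1+0+0+0+0+1+0+0+0+1+1+0+1+0+1+0+0+0+0+0+0+0+1+0+0 mod 2 = 0
  c[1] = d·G[:,1] = (11000111001101110000101110)·(10110110011011001100110011) mod 2 = 1+0+0+0+0+1+1+0+0+0+1+0+0+1+0+0+0+0+0+0+1+0+0+0+1+0 mod 2 = 1
  c[2] = d·G[:,2] = (11000111001101110000101110)·(10000000000000000000000000) mod 2 = 1+0+0+0+0+0+0+0+0+0+0+0+0+0+0+0+0+0+0+0+0+0+0+0+0+0 mod 2 = 1
  c[3] = d·G[:,3] = (11000111001101110000101110)·(01110001111000111100001111) mod 2 = 0+1+0+0+0+0+0+1+0+0+1+0+0+0+1+1+0+0+0+0+0+0+1+1+1+0 mod 2 = 0
  c[4] = d·G[:,4] = (11000111001101110000101110)·(01000000000000000000000000) mod 2 = 0+1+0+0+0+0+0+0+0+0+0+0+0+0+0+0+0+0+0+0+0+0+0+0+0+0 mod 2 = 1
  c[5] = d·G[:,5] = (11000111001101110000101110)·(00100000000000000000000000) mod 2 = 0+0+0+0+0+0+0+0+0+0+0+0+0+0+0+0+0+0+0+0+0+0+0+0+0+0 mod 2 = 0
  c[6] = d·G[:,6] = (11000111001101110000101110)·(00010000000000000000000000) mod 2 = 0+0+0+0+0+0+0+0+0+0+0+0+0+0+0+0+0+0+0+0+0+0+0+0+0+0 mod 2 = 0
  c[7] = d·G[:,7] = (11000111001101110000101110)·(00001111111000000011111111) mod 2 = 0+0+0+0+0+1+1+1+0+0+1+0+0+0+0+0+0+0+0+0+1+0+1+1+1+0 mod 2 = 0
  c[8] = d·G[:,8] = (11000111001101110000101110)·(00001000000000000000000000) mod 2 = 0+0+0+0+0+0+0+0+0+0+0+0+0+0+0+0+0+0+0+0+0+0+0+0+0+0 mod 2 = 0
  c[9] = d·G[:,9] = (11000111001101110000101110)·(00000100000000000000000000) mod 2 = 0+0+0+0+0+1+0+0+0+0+0+0+0+0+0+0+0+0+0+0+0+0+0+0+0+0 mod 2 = 1
  c[10] = d·G[:,10] = (11000111001101110000101110)·(00000010000000000000000000) mod 2 = 0+0+0+0+0+0+1+0+0+0+0+0+0+0+0+0+0+0+0+0+0+0+0+0+0+0 mod 2 = 1
  c[11] = d·G[:,11] = (11000111001101110000101110)·(00000001000000000000000000) mod 2 = 0+0+0+0+0+0+0+1+0+0+0+0+0+0+0+0+0+0+0+0+0+0+0+0+0+0 mod 2 = 1
  c[12] = d·G[:,12] = (11000111001101110000101110)·(00000000100000000000000000) mod 2 = 0+0+0+0+0+0+0+0+0+0+0+0+0+0+0+0+0+0+0+0+0+0+0+0+0+0 mod 2 = 0
  c[13] = d·G[:,13] = (11000111001101110000101110)·(00000000010000000000000000) mod 2 = 0+0+0+0+0+0+0+0+0+0+0+0+0+0+0+0+0+0+0+0+0+0+0+0+0+0 mod 2 = 0
  c[14] = d·G[:,14] = (11000111001101110000101110)·(00000000001000000000000000) mod 2 = 0+0+0+0+0+0+0+0+0+0+1+0+0+0+0+0+0+0+0+0+0+0+0+0+0+0 mod 2 = 1
  c[15] = d·G[:,15] = (11000111001101110000101110)·(00000000000111111111111111) mod 2 = 0+0+0+0+0+0+0+0+0+0+0+1+0+1+1+1+0+0+0+0+1+0+1+1+1+0 mod 2 = 0
  c[16] = d·G[:,16] = (11000111001101110000101110)·(00000000000100000000000000) mod 2 = 0+0+0+0+0+0+0+0+0+0+0+1+0+0+0+0+0+0+0+0+0+0+0+0+0+0 mod 2 = 1
  c[17] = d·G[:,17] = (11000111001101110000101110)·(00000000000010000000000000) mod 2 = 0+0+0+0+0+0+0+0+0+0+0+0+0+0+0+0+0+0+0+0+0+0+0+0+0+0 mod 2 = 0
  c[18] = d·G[:,18] = (11000111001101110000101110)·(00000000000001000000000000) mod 2 = 0+0+0+0+0+0+0+0+0+0+0+0+0+1+0+0+0+0+0+0+0+0+0+0+0+0 mod 2 = 1
  c[19] = d·G[:,19] = (11000111001101110000101110)·(00000000000000100000000000) mod 2 = 0+0+0+0+0+0+0+0+0+0+0+0+0+0+1+0+0+0+0+0+0+0+0+0+0+0 mod 2 = 1
  c[20] = d·G[:,20] = (11000111001101110000101110)·(00000000000000010000000000) mod 2 = 0+0+0+0+0+0+0+0+0+0+0+0+0+0+0+1+0+0+0+0+0+0+0+0+0+0 mod 2 = 1
  c[21] = d·G[:,21] = (11000111001101110000101110)·(00000000000000001000000000) mod 2 = 0+0+0+0+0+0+0+0+0+0+0+0+0+0+0+0+0+0+0+0+0+0+0+0+0+0 mod 2 = 0
  c[22] = d·G[:,22] = (11000111001101110000101110)·(00000000000000000100000000) mod 2 = 0+0+0+0+0+0+0+0+0+0+0+0+0+0+0+0+0+0+0+0+0+0+0+0+0+0 mod 2 = 0
  c[23] = d·G[:,23] = (11000111001101110000101110)·(00000000000000000010000000) mod 2 = 0+0+0+0+0+0+0+0+0+0+0+0+0+0+0+0+0+0+0+0+0+0+0+0+0+0 mod 2 = 0
  c[24] = d·G[:,24] = (11000111001101110000101110)·(00000000000000000001000000) mod 2 = 0+0+0+0+0+0+0+0+0+0+0+0+0+0+0+0+0+0+0+0+0+0+0+0+0+0 mod 2 = 0
  c[25] = d·G[:,25] = (11000111001101110000101110)·(00000000000000000000100000) mod 2 = 0+0+0+0+0+0+0+0+0+0+0+0+0+0+0+0+0+0+0+0+1+0+0+0+0+0 mod 2 = 1
  c[26] = d·G[:,26] = (11000111001101110000101110)·(00000000000000000000010000) mod 2 = 0+0+0+0+0+0+0+0+0+0+0+0+0+0+0+0+0+0+0+0+0+0+0+0+0+0 mod 2 = 0
  c[27] = d·G[:,27] = (11000111001101110000101110)·(00000000000000000000001000) mod 2 = 0+0+0+0+0+0+0+0+0+0+0+0+0+0+0+0+0+0+0+0+0+0+1+0+0+0 mod 2 = 1
  c[28] = d·G[:,28] = (11000111001101110000101110)·(00000000000000000000000100) mod 2 = 0+0+0+0+0+0+0+0+0+0+0+0+0+0+0+0+0+0+0+0+0+0+0+1+0+0 mod 2 = 1
  c[29] = d·G[:,29] = (11000111001101110000101110)·(00000000000000000000000010) mod 2 = 0+0+0+0+0+0+0+0+0+0+0+0+0+0+0+0+0+0+0+0+0+0+0+0+1+0 mod 2 = 1
  c[30] = d·G[:,30] = (11000111001101110000101110)·(00000000000000000000000001) mod 2 = 0+0+0+0+0+0+0+0+0+0+0+0+0+0+0+0+0+0+0+0+0+0+0+0+0+0 mod 2 = 0
Codeword = 0110100001110010101110000101110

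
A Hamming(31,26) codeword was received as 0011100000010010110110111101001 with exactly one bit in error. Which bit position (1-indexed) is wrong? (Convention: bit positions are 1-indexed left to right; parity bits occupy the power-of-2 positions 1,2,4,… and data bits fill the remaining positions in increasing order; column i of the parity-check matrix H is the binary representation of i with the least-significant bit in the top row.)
Syndrome s = H · r^T (mod 2), r = 0011100000010010110110111101001:
  s[0] = (1010101010101010101010101010101)·(0011100000010010110110111101001) mod 2 = 0+0+1+0+1+0+0+0+0+0+0+0+0+0+1+0+1+0+0+0+1+0+1+0+1+0+0+0+0+0+1 mod 2 = 0
  s[1] = (0110011001100110011001100110011)·(0011100000010010110110111101001) mod 2 = 0+0+1+0+0+0+0+0+0+0+0+0+0+0+1+0+0+1+0+0+0+0+1+0+0+1+0+0+0+0+1 mod 2 = 0
  s[2] = (0001111000011110000111100001111)·(0011100000010010110110111101001) mod 2 = 0+0+0+1+1+0+0+0+0+0+0+1+0+0+1+0+0+0+0+1+1+0+1+0+0+0+0+1+0+0+1 mod 2 = 1
  s[3] = (0000000111111110000000011111111)·(0011100000010010110110111101001) mod 2 = 0+0+0+0+0+0+0+0+0+0+0+1+0+0+1+0+0+0+0+0+0+0+0+1+1+1+0+1+0+0+1 mod 2 = 1
  s[4] = (0000000000000001111111111111111)·(0011100000010010110110111101001) mod 2 = 0+0+0+0+0+0+0+0+0+0+0+0+0+0+0+0+1+1+0+1+1+0+1+1+1+1+0+1+0+0+1 mod 2 = 0
Syndrome = 00110
Column i of H is the binary representation of i, so the syndrome is the binary index of the flipped bit.
Read s = 00110 with s[0] as LSB: 0·2^0 + 0·2^1 + 1·2^2 + 1·2^3 + 0·2^4 = 12.
Error is at bit position 12.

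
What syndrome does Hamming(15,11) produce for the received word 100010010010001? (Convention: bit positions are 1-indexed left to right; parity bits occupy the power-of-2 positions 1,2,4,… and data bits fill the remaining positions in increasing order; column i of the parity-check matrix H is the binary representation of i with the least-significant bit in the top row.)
Syndrome s = H · r^T (mod 2), r = 100010010010001:
  s[0] = (101010101010101)·(100010010010001) mod 2 = 1+0+0+0+1+0+0+0+0+0+1+0+0+0+1 mod 2 = 0
  s[1] = (011001100110011)·(100010010010001) mod 2 = 0+0+0+0+0+0+0+0+0+0+1+0+0+0+1 mod 2 = 0
  s[2] = (000111100001111)·(100010010010001) mod 2 = 0+0+0+0+1+0+0+0+0+0+0+0+0+0+1 mod 2 = 0
  s[3] = (000000011111111)·(100010010010001) mod 2 = 0+0+0+0+0+0+0+1+0+0+1+0+0+0+1 mod 2 = 1
Syndrome = 0001
Non-zero syndrome: error at position 8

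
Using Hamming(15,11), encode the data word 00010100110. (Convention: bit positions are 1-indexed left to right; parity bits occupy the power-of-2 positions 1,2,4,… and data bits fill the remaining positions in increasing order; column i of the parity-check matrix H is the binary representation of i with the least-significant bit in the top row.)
Codeword c = d · G (mod 2), d = 00010100110:
  c[0] = d·G[:,0] = (00010100110)·(11011010101) mod 2 = 0+0+0+1+0+0+0+0+1+0+0 mod 2 = 0
  c[1] = d·G[:,1] = (00010100110)·(10110110011) mod 2 = 0+0+0+1+0+1+0+0+0+1+0 mod 2 = 1
  c[2] = d·G[:,2] = (00010100110)·(10000000000) mod 2 = 0+0+0+0+0+0+0+0+0+0+0 mod 2 = 0
  c[3] = d·G[:,3] = (00010100110)·(01110001111) mod 2 = 0+0+0+1+0+0+0+0+1+1+0 mod 2 = 1
  c[4] = d·G[:,4] = (00010100110)·(01000000000) mod 2 = 0+0+0+0+0+0+0+0+0+0+0 mod 2 = 0
  c[5] = d·G[:,5] = (00010100110)·(00100000000) mod 2 = 0+0+0+0+0+0+0+0+0+0+0 mod 2 = 0
  c[6] = d·G[:,6] = (00010100110)·(00010000000) mod 2 = 0+0+0+1+0+0+0+0+0+0+0 mod 2 = 1
  c[7] = d·G[:,7] = (00010100110)·(00001111111) mod 2 = 0+0+0+0+0+1+0+0+1+1+0 mod 2 = 1
  c[8] = d·G[:,8] = (00010100110)·(00001000000) mod 2 = 0+0+0+0+0+0+0+0+0+0+0 mod 2 = 0
  c[9] = d·G[:,9] = (00010100110)·(00000100000) mod 2 = 0+0+0+0+0+1+0+0+0+0+0 mod 2 = 1
  c[10] = d·G[:,10] = (00010100110)·(00000010000) mod 2 = 0+0+0+0+0+0+0+0+0+0+0 mod 2 = 0
  c[11] = d·G[:,11] = (00010100110)·(00000001000) mod 2 = 0+0+0+0+0+0+0+0+0+0+0 mod 2 = 0
  c[12] = d·G[:,12] = (00010100110)·(00000000100) mod 2 = 0+0+0+0+0+0+0+0+1+0+0 mod 2 = 1
  c[13] = d·G[:,13] = (00010100110)·(00000000010) mod 2 = 0+0+0+0+0+0+0+0+0+1+0 mod 2 = 1
  c[14] = d·G[:,14] = (00010100110)·(00000000001) mod 2 = 0+0+0+0+0+0+0+0+0+0+0 mod 2 = 0
Codeword = 010100110100110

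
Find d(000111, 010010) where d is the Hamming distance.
XOR = 010101, count of 1s = 3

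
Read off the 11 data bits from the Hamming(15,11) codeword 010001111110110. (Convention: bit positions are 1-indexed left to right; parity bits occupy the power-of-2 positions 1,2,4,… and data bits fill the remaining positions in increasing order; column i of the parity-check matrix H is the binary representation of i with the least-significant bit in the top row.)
Parity bits occupy power-of-2 positions; data bits are at positions {3,5,6,7,9,10,11,12,13,14,15} (1-indexed).
Extract: c[3]=0 c[5]=0 c[6]=1 c[7]=1 c[9]=1 c[10]=1 c[11]=1 c[12]=0 c[13]=1 c[14]=1 c[15]=0
Data = 00111110110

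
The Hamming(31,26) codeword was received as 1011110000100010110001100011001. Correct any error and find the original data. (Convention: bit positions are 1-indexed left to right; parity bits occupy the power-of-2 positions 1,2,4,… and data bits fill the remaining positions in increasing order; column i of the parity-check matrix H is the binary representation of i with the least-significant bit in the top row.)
Syndrome s = H · r^T (mod 2), r = 1011110000100010110001100011001:
  s[0] = (1010101010101010101010101010101)·(1011110000100010110001100011001) mod 2 = 1+0+1+0+1+0+0+0+0+0+1+0+0+0+1+0+1+0+0+0+0+0+1+0+0+0+1+0+0+0+1 mod 2 = 1
  s[1] = (0110011001100110011001100110011)·(1011110000100010110001100011001) mod 2 = 0+0+1+0+0+1+0+0+0+0+1+0+0+0+1+0+0+1+0+0+0+1+1+0+0+0+1+0+0+0+1 mod 2 = 1
  s[2] = (0001111000011110000111100001111)·(1011110000100010110001100011001) mod 2 = 0+0+0+1+1+1+0+0+0+0+0+0+0+0+1+0+0+0+0+0+0+1+1+0+0+0+0+1+0+0+1 mod 2 = 0
  s[3] = (0000000111111110000000011111111)·(1011110000100010110001100011001) mod 2 = 0+0+0+0+0+0+0+0+0+0+1+0+0+0+1+0+0+0+0+0+0+0+0+0+0+0+1+1+0+0+1 mod 2 = 1
  s[4] = (0000000000000001111111111111111)·(1011110000100010110001100011001) mod 2 = 0+0+0+0+0+0+0+0+0+0+0+0+0+0+0+0+1+1+0+0+0+1+1+0+0+0+1+1+0+0+1 mod 2 = 1
Syndrome = 11011
Column 27 of H equals this syndrome → error at bit 27 (1-indexed).
Flip bit 27: 1011110000100010110001100011001 → 1011110000100010110001100001001
Extract data bits at positions {3,5,6,7,9,10,11,12,13,14,15,17,18,19,20,21,22,23,24,25,26,27,28,29,30,31}: 11100010001110001100001001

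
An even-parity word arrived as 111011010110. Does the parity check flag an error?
Sum of received bits: 1+1+1+0+1+1+0+1+0+1+1+0 = 8; 8 mod 2 = 0. Result is 0 → no error detected.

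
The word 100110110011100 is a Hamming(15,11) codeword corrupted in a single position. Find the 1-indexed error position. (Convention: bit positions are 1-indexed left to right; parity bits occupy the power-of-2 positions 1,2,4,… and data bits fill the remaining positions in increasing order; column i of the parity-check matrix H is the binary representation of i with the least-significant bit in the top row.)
Syndrome s = H · r^T (mod 2), r = 100110110011100:
  s[0] = (101010101010101)·(100110110011100) mod 2 = 1+0+0+0+1+0+1+0+0+0+1+0+1+0+0 mod 2 = 1
  s[1] = (011001100110011)·(100110110011100) mod 2 = 0+0+0+0+0+0+1+0+0+0+1+0+0+0+0 mod 2 = 0
  s[2] = (000111100001111)·(100110110011100) mod 2 = 0+0+0+1+1+0+1+0+0+0+0+1+1+0+0 mod 2 = 1
  s[3] = (000000011111111)·(100110110011100) mod 2 = 0+0+0+0+0+0+0+1+0+0+1+1+1+0+0 mod 2 = 0
Syndrome = 1010
Column i of H is the binary representation of i, so the syndrome is the binary index of the flipped bit.
Read s = 1010 with s[0] as LSB: 1·2^0 + 0·2^1 + 1·2^2 + 0·2^3 = 5.
Error is at bit position 5.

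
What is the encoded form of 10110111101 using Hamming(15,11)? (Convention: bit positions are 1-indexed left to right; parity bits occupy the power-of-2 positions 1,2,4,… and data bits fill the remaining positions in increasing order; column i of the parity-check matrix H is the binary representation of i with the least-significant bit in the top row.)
Codeword c = d · G (mod 2), d = 10110111101:
  c[0] = d·G[:,0] = (10110111101)·(11011010101) mod 2 = 1+0+0+1+0+0+1+0+1+0+1 mod 2 = 1
  c[1] = d·G[:,1] = (10110111101)·(10110110011) mod 2 = 1+0+1+1+0+1+1+0+0+0+1 mod 2 = 0
  c[2] = d·G[:,2] = (10110111101)·(10000000000) mod 2 = 1+0+0+0+0+0+0+0+0+0+0 mod 2 = 1
  c[3] = d·G[:,3] = (10110111101)·(01110001111) mod 2 = 0+0+1+1+0+0+0+1+1+0+1 mod 2 = 1
  c[4] = d·G[:,4] = (10110111101)·(01000000000) mod 2 = 0+0+0+0+0+0+0+0+0+0+0 mod 2 = 0
  c[5] = d·G[:,5] = (10110111101)·(00100000000) mod 2 = 0+0+1+0+0+0+0+0+0+0+0 mod 2 = 1
  c[6] = d·G[:,6] = (10110111101)·(00010000000) mod 2 = 0+0+0+1+0+0+0+0+0+0+0 mod 2 = 1
  c[7] = d·G[:,7] = (10110111101)·(00001111111) mod 2 = 0+0+0+0+0+1+1+1+1+0+1 mod 2 = 1
  c[8] = d·G[:,8] = (10110111101)·(00001000000) mod 2 = 0+0+0+0+0+0+0+0+0+0+0 mod 2 = 0
  c[9] = d·G[:,9] = (10110111101)·(00000100000) mod 2 = 0+0+0+0+0+1+0+0+0+0+0 mod 2 = 1
  c[10] = d·G[:,10] = (10110111101)·(00000010000) mod 2 = 0+0+0+0+0+0+1+0+0+0+0 mod 2 = 1
  c[11] = d·G[:,11] = (10110111101)·(00000001000) mod 2 = 0+0+0+0+0+0+0+1+0+0+0 mod 2 = 1
  c[12] = d·G[:,12] = (10110111101)·(00000000100) mod 2 = 0+0+0+0+0+0+0+0+1+0+0 mod 2 = 1
  c[13] = d·G[:,13] = (10110111101)·(00000000010) mod 2 = 0+0+0+0+0+0+0+0+0+0+0 mod 2 = 0
  c[14] = d·G[:,14] = (10110111101)·(00000000001) mod 2 = 0+0+0+0+0+0+0+0+0+0+1 mod 2 = 1
Codeword = 101101110111101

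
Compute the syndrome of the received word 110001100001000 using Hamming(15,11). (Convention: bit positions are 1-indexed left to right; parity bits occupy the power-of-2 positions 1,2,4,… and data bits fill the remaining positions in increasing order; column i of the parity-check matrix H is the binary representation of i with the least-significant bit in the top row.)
Syndrome s = H · r^T (mod 2), r = 110001100001000:
  s[0] = (101010101010101)·(110001100001000) mod 2 = 1+0+0+0+0+0+1+0+0+0+0+0+0+0+0 mod 2 = 0
  s[1] = (011001100110011)·(110001100001000) mod 2 = 0+1+0+0+0+1+1+0+0+0+0+0+0+0+0 mod 2 = 1
  s[2] = (000111100001111)·(110001100001000) mod 2 = 0+0+0+0+0+1+1+0+0+0+0+1+0+0+0 mod 2 = 1
  s[3] = (000000011111111)·(110001100001000) mod 2 = 0+0+0+0+0+0+0+0+0+0+0+1+0+0+0 mod 2 = 1
Syndrome = 0111
Non-zero syndrome: error at position 14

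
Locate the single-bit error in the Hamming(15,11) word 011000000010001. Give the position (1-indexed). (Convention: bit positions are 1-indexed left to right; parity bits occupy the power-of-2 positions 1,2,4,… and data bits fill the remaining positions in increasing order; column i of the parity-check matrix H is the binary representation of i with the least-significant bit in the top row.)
Syndrome s = H · r^T (mod 2), r = 011000000010001:
  s[0] = (101010101010101)·(011000000010001) mod 2 = 0+0+1+0+0+0+0+0+0+0+1+0+0+0+1 mod 2 = 1
  s[1] = (011001100110011)·(011000000010001) mod 2 = 0+1+1+0+0+0+0+0+0+0+1+0+0+0+1 mod 2 = 0
  s[2] = (000111100001111)·(011000000010001) mod 2 = 0+0+0+0+0+0+0+0+0+0+0+0+0+0+1 mod 2 = 1
  s[3] = (000000011111111)·(011000000010001) mod 2 = 0+0+0+0+0+0+0+0+0+0+1+0+0+0+1 mod 2 = 0
Syndrome = 1010
Column i of H is the binary representation of i, so the syndrome is the binary index of the flipped bit.
Read s = 1010 with s[0] as LSB: 1·2^0 + 0·2^1 + 1·2^2 + 0·2^3 = 5.
Error is at bit position 5.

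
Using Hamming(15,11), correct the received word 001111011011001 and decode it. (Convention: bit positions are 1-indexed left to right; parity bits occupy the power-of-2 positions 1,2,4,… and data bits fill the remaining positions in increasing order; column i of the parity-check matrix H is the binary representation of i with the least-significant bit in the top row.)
Syndrome s = H · r^T (mod 2), r = 001111011011001:
  s[0] = (101010101010101)·(001111011011001) mod 2 = 0+0+1+0+1+0+0+0+1+0+1+0+0+0+1 mod 2 = 1
  s[1] = (011001100110011)·(001111011011001) mod 2 = 0+0+1+0+0+1+0+0+0+0+1+0+0+0+1 mod 2 = 0
  s[2] = (000111100001111)·(001111011011001) mod 2 = 0+0+0+1+1+1+0+0+0+0+0+1+0+0+1 mod 2 = 1
  s[3] = (000000011111111)·(001111011011001) mod 2 = 0+0+0+0+0+0+0+1+1+0+1+1+0+0+1 mod 2 = 1
Syndrome = 1011
Column 13 of H equals this syndrome → error at bit 13 (1-indexed).
Flip bit 13: 001111011011001 → 001111011011101
Extract data bits at positions {3,5,6,7,9,10,11,12,13,14,15}: 11101011101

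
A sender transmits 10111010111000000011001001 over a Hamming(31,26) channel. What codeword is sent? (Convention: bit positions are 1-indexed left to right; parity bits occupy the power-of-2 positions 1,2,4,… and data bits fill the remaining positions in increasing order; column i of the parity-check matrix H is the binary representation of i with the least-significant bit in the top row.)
Codeword c = d · G (mod 2), d = 10111010111000000011001001:
  c[0] = d·G[:,0] = (10111010111000000011001001)·(11011010101101010101010101) mod 2 = 1+0+0+1+1+0+1+0+1+0+1+0+0+0+0+0+0+0+0+1+0+0+0+0+0+1 mod 2 = 0
  c[1] = d·G[:,1] = (10111010111000000011001001)·(10110110011011001100110011) mod 2 = 1+0+1+1+0+0+1+0+0+1+1+0+0+0+0+0+0+0+0+0+0+0+0+0+0+1 mod 2 = 1
  c[2] = d·G[:,2] = (10111010111000000011001001)·(10000000000000000000000000) mod 2 = 1+0+0+0+0+0+0+0+0+0+0+0+0+0+0+0+0+0+0+0+0+0+0+0+0+0 mod 2 = 1
  c[3] = d·G[:,3] = (10111010111000000011001001)·(01110001111000111100001111) mod 2 = 0+0+1+1+0+0+0+0+1+1+1+0+0+0+0+0+0+0+0+0+0+0+1+0+0+1 mod 2 = 1
  c[4] = d·G[:,4] = (10111010111000000011001001)·(01000000000000000000000000) mod 2 = 0+0+0+0+0+0+0+0+0+0+0+0+0+0+0+0+0+0+0+0+0+0+0+0+0+0 mod 2 = 0
  c[5] = d·G[:,5] = (10111010111000000011001001)·(00100000000000000000000000) mod 2 = 0+0+1+0+0+0+0+0+0+0+0+0+0+0+0+0+0+0+0+0+0+0+0+0+0+0 mod 2 = 1
  c[6] = d·G[:,6] = (10111010111000000011001001)·(00010000000000000000000000) mod 2 = 0+0+0+1+0+0+0+0+0+0+0+0+0+0+0+0+0+0+0+0+0+0+0+0+0+0 mod 2 = 1
  c[7] = d·G[:,7] = (10111010111000000011001001)·(00001111111000000011111111) mod 2 = 0+0+0+0+1+0+1+0+1+1+1+0+0+0+0+0+0+0+1+1+0+0+1+0+0+1 mod 2 = 1
  c[8] = d·G[:,8] = (10111010111000000011001001)·(00001000000000000000000000) mod 2 = 0+0+0+0+1+0+0+0+0+0+0+0+0+0+0+0+0+0+0+0+0+0+0+0+0+0 mod 2 = 1
  c[9] = d·G[:,9] = (10111010111000000011001001)·(00000100000000000000000000) mod 2 = 0+0+0+0+0+0+0+0+0+0+0+0+0+0+0+0+0+0+0+0+0+0+0+0+0+0 mod 2 = 0
  c[10] = d·G[:,10] = (10111010111000000011001001)·(00000010000000000000000000) mod 2 = 0+0+0+0+0+0+1+0+0+0+0+0+0+0+0+0+0+0+0+0+0+0+0+0+0+0 mod 2 = 1
  c[11] = d·G[:,11] = (10111010111000000011001001)·(00000001000000000000000000) mod 2 = 0+0+0+0+0+0+0+0+0+0+0+0+0+0+0+0+0+0+0+0+0+0+0+0+0+0 mod 2 = 0
  c[12] = d·G[:,12] = (10111010111000000011001001)·(00000000100000000000000000) mod 2 = 0+0+0+0+0+0+0+0+1+0+0+0+0+0+0+0+0+0+0+0+0+0+0+0+0+0 mod 2 = 1
  c[13] = d·G[:,13] = (10111010111000000011001001)·(00000000010000000000000000) mod 2 = 0+0+0+0+0+0+0+0+0+1+0+0+0+0+0+0+0+0+0+0+0+0+0+0+0+0 mod 2 = 1
  c[14] = d·G[:,14] = (10111010111000000011001001)·(00000000001000000000000000) mod 2 = 0+0+0+0+0+0+0+0+0+0+1+0+0+0+0+0+0+0+0+0+0+0+0+0+0+0 mod 2 = 1
  c[15] = d·G[:,15] = (10111010111000000011001001)·(00000000000111111111111111) mod 2 = 0+0+0+0+0+0+0+0+0+0+0+0+0+0+0+0+0+0+1+1+0+0+1+0+0+1 mod 2 = 0
  c[16] = d·G[:,16] = (10111010111000000011001001)·(00000000000100000000000000) mod 2 = 0+0+0+0+0+0+0+0+0+0+0+0+0+0+0+0+0+0+0+0+0+0+0+0+0+0 mod 2 = 0
  c[17] = d·G[:,17] = (10111010111000000011001001)·(00000000000010000000000000) mod 2 = 0+0+0+0+0+0+0+0+0+0+0+0+0+0+0+0+0+0+0+0+0+0+0+0+0+0 mod 2 = 0
  c[18] = d·G[:,18] = (10111010111000000011001001)·(00000000000001000000000000) mod 2 = 0+0+0+0+0+0+0+0+0+0+0+0+0+0+0+0+0+0+0+0+0+0+0+0+0+0 mod 2 = 0
  c[19] = d·G[:,19] = (10111010111000000011001001)·(00000000000000100000000000) mod 2 = 0+0+0+0+0+0+0+0+0+0+0+0+0+0+0+0+0+0+0+0+0+0+0+0+0+0 mod 2 = 0
  c[20] = d·G[:,20] = (10111010111000000011001001)·(00000000000000010000000000) mod 2 = 0+0+0+0+0+0+0+0+0+0+0+0+0+0+0+0+0+0+0+0+0+0+0+0+0+0 mod 2 = 0
  c[21] = d·G[:,21] = (10111010111000000011001001)·(00000000000000001000000000) mod 2 = 0+0+0+0+0+0+0+0+0+0+0+0+0+0+0+0+0+0+0+0+0+0+0+0+0+0 mod 2 = 0
  c[22] = d·G[:,22] = (10111010111000000011001001)·(00000000000000000100000000) mod 2 = 0+0+0+0+0+0+0+0+0+0+0+0+0+0+0+0+0+0+0+0+0+0+0+0+0+0 mod 2 = 0
  c[23] = d·G[:,23] = (10111010111000000011001001)·(00000000000000000010000000) mod 2 = 0+0+0+0+0+0+0+0+0+0+0+0+0+0+0+0+0+0+1+0+0+0+0+0+0+0 mod 2 = 1
  c[24] = d·G[:,24] = (10111010111000000011001001)·(00000000000000000001000000) mod 2 = 0+0+0+0+0+0+0+0+0+0+0+0+0+0+0+0+0+0+0+1+0+0+0+0+0+0 mod 2 = 1
  c[25] = d·G[:,25] = (10111010111000000011001001)·(00000000000000000000100000) mod 2 = 0+0+0+0+0+0+0+0+0+0+0+0+0+0+0+0+0+0+0+0+0+0+0+0+0+0 mod 2 = 0
  c[26] = d·G[:,26] = (10111010111000000011001001)·(00000000000000000000010000) mod 2 = 0+0+0+0+0+0+0+0+0+0+0+0+0+0+0+0+0+0+0+0+0+0+0+0+0+0 mod 2 = 0
  c[27] = d·G[:,27] = (10111010111000000011001001)·(00000000000000000000001000) mod 2 = 0+0+0+0+0+0+0+0+0+0+0+0+0+0+0+0+0+0+0+0+0+0+1+0+0+0 mod 2 = 1
  c[28] = d·G[:,28] = (10111010111000000011001001)·(00000000000000000000000100) mod 2 = 0+0+0+0+0+0+0+0+0+0+0+0+0+0+0+0+0+0+0+0+0+0+0+0+0+0 mod 2 = 0
  c[29] = d·G[:,29] = (10111010111000000011001001)·(00000000000000000000000010) mod 2 = 0+0+0+0+0+0+0+0+0+0+0+0+0+0+0+0+0+0+0+0+0+0+0+0+0+0 mod 2 = 0
  c[30] = d·G[:,30] = (10111010111000000011001001)·(00000000000000000000000001) mod 2 = 0+0+0+0+0+0+0+0+0+0+0+0+0+0+0+0+0+0+0+0+0+0+0+0+0+1 mod 2 = 1
Codeword = 0111011110101110000000011001001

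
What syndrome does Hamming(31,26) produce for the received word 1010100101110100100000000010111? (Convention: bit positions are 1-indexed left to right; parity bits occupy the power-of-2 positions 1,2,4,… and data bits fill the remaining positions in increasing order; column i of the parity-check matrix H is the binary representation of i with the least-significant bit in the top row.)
Syndrome s = H · r^T (mod 2), r = 1010100101110100100000000010111:
  s[0] = (1010101010101010101010101010101)·(1010100101110100100000000010111) mod 2 = 1+0+1+0+1+0+0+0+0+0+1+0+0+0+0+0+1+0+0+0+0+0+0+0+0+0+1+0+1+0+1 mod 2 = 0
  s[1] = (0110011001100110011001100110011)·(1010100101110100100000000010111) mod 2 = 0+0+1+0+0+0+0+0+0+1+1+0+0+1+0+0+0+0+0+0+0+0+0+0+0+0+1+0+0+1+1 mod 2 = 1
  s[2] = (0001111000011110000111100001111)·(1010100101110100100000000010111) mod 2 = 0+0+0+0+1+0+0+0+0+0+0+1+0+1+0+0+0+0+0+0+0+0+0+0+0+0+0+0+1+1+1 mod 2 = 0
  s[3] = (0000000111111110000000011111111)·(1010100101110100100000000010111) mod 2 = 0+0+0+0+0+0+0+1+0+1+1+1+0+1+0+0+0+0+0+0+0+0+0+0+0+0+1+0+1+1+1 mod 2 = 1
  s[4] = (0000000000000001111111111111111)·(1010100101110100100000000010111) mod 2 = 0+0+0+0+0+0+0+0+0+0+0+0+0+0+0+0+1+0+0+0+0+0+0+0+0+0+1+0+1+1+1 mod 2 = 1
Syndrome = 01011
Non-zero syndrome: error at position 26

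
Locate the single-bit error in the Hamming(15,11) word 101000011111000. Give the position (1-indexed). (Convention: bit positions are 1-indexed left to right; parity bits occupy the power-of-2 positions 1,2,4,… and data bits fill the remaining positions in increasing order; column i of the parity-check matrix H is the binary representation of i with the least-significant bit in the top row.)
Syndrome s = H · r^T (mod 2), r = 101000011111000:
  s[0] = (101010101010101)·(101000011111000) mod 2 = 1+0+1+0+0+0+0+0+1+0+1+0+0+0+0 mod 2 = 0
  s[1] = (011001100110011)·(101000011111000) mod 2 = 0+0+1+0+0+0+0+0+0+1+1+0+0+0+0 mod 2 = 1
  s[2] = (000111100001111)·(101000011111000) mod 2 = 0+0+0+0+0+0+0+0+0+0+0+1+0+0+0 mod 2 = 1
  s[3] = (000000011111111)·(101000011111000) mod 2 = 0+0+0+0+0+0+0+1+1+1+1+1+0+0+0 mod 2 = 1
Syndrome = 0111
Column i of H is the binary representation of i, so the syndrome is the binary index of the flipped bit.
Read s = 0111 with s[0] as LSB: 0·2^0 + 1·2^1 + 1·2^2 + 1·2^3 = 14.
Error is at bit position 14.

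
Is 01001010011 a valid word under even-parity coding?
Sum of all bits: 0+1+0+0+1+0+1+0+0+1+1 = 5; 5 mod 2 = 1. Result is 1 → parity error detected.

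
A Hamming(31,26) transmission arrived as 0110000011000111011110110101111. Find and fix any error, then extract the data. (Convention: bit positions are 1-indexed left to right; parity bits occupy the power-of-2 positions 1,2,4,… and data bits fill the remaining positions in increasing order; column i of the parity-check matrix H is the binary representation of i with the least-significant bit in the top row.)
Syndrome s = H · r^T (mod 2), r = 0110000011000111011110110101111:
  s[0] = (1010101010101010101010101010101)·(0110000011000111011110110101111) mod 2 = 0+0+1+0+0+0+0+0+1+0+0+0+0+0+1+0+0+0+1+0+1+0+1+0+0+0+0+0+1+0+1 mod 2 = 0
  s[1] = (0110011001100110011001100110011)·(0110000011000111011110110101111) mod 2 = 0+1+1+0+0+0+0+0+0+1+0+0+0+1+1+0+0+1+1+0+0+0+1+0+0+1+0+0+0+1+1 mod 2 = 1
  s[2] = (0001111000011110000111100001111)·(0110000011000111011110110101111) mod 2 = 0+0+0+0+0+0+0+0+0+0+0+0+0+1+1+0+0+0+0+1+1+0+1+0+0+0+0+1+1+1+1 mod 2 = 1
  s[3] = (0000000111111110000000011111111)·(0110000011000111011110110101111) mod 2 = 0+0+0+0+0+0+0+0+1+1+0+0+0+1+1+0+0+0+0+0+0+0+0+1+0+1+0+1+1+1+1 mod 2 = 0
  s[4] = (0000000000000001111111111111111)·(0110000011000111011110110101111) mod 2 = 0+0+0+0+0+0+0+0+0+0+0+0+0+0+0+1+0+1+1+1+1+0+1+1+0+1+0+1+1+1+1 mod 2 = 0
Syndrome = 01100
Column 6 of H equals this syndrome → error at bit 6 (1-indexed).
Flip bit 6: 0110000011000111011110110101111 → 0110010011000111011110110101111
Extract data bits at positions {3,5,6,7,9,10,11,12,13,14,15,17,18,19,20,21,22,23,24,25,26,27,28,29,30,31}: 10101100011011110110101111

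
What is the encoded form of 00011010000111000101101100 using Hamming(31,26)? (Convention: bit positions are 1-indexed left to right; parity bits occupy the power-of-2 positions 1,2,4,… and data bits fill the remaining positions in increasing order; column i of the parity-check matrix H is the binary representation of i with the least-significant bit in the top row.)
Codeword c = d · G (mod 2), d = 00011010000111000101101100:
  c[0] = d·G[:,0] = (00011010000111000101101100)·(11011010101101010101010101) mod 2 = 0+0+0+1+1+0+1+0+0+0+0+1+0+1+0+0+0+1+0+1+0+0+0+1+0+0 mod 2 = 0
  c[1] = d·G[:,1] = (00011010000111000101101100)·(10110110011011001100110011) mod 2 = 0+0+0+1+0+0+1+0+0+0+0+0+1+1+0+0+0+1+0+0+1+0+0+0+0+0 mod 2 = 0
  c[2] = d·G[:,2] = (00011010000111000101101100)·(10000000000000000000000000) mod 2 = 0+0+0+0+0+0+0+0+0+0+0+0+0+0+0+0+0+0+0+0+0+0+0+0+0+0 mod 2 = 0
  c[3] = d·G[:,3] = (00011010000111000101101100)·(01110001111000111100001111) mod 2 = 0+0+0+1+0+0+0+0+0+0+0+0+0+0+0+0+0+1+0+0+0+0+1+1+0+0 mod 2 = 0
  c[4] = d·G[:,4] = (00011010000111000101101100)·(01000000000000000000000000) mod 2 = 0+0+0+0+0+0+0+0+0+0+0+0+0+0+0+0+0+0+0+0+0+0+0+0+0+0 mod 2 = 0
  c[5] = d·G[:,5] = (00011010000111000101101100)·(00100000000000000000000000) mod 2 = 0+0+0+0+0+0+0+0+0+0+0+0+0+0+0+0+0+0+0+0+0+0+0+0+0+0 mod 2 = 0
  c[6] = d·G[:,6] = (00011010000111000101101100)·(00010000000000000000000000) mod 2 = 0+0+0+1+0+0+0+0+0+0+0+0+0+0+0+0+0+0+0+0+0+0+0+0+0+0 mod 2 = 1
  c[7] = d·G[:,7] = (00011010000111000101101100)·(00001111111000000011111111) mod 2 = 0+0+0+0+1+0+1+0+0+0+0+0+0+0+0+0+0+0+0+1+1+0+1+1+0+0 mod 2 = 0
  c[8] = d·G[:,8] = (00011010000111000101101100)·(00001000000000000000000000) mod 2 = 0+0+0+0+1+0+0+0+0+0+0+0+0+0+0+0+0+0+0+0+0+0+0+0+0+0 mod 2 = 1
  c[9] = d·G[:,9] = (00011010000111000101101100)·(00000100000000000000000000) mod 2 = 0+0+0+0+0+0+0+0+0+0+0+0+0+0+0+0+0+0+0+0+0+0+0+0+0+0 mod 2 = 0
  c[10] = d·G[:,10] = (00011010000111000101101100)·(00000010000000000000000000) mod 2 = 0+0+0+0+0+0+1+0+0+0+0+0+0+0+0+0+0+0+0+0+0+0+0+0+0+0 mod 2 = 1
  c[11] = d·G[:,11] = (00011010000111000101101100)·(00000001000000000000000000) mod 2 = 0+0+0+0+0+0+0+0+0+0+0+0+0+0+0+0+0+0+0+0+0+0+0+0+0+0 mod 2 = 0
  c[12] = d·G[:,12] = (00011010000111000101101100)·(00000000100000000000000000) mod 2 = 0+0+0+0+0+0+0+0+0+0+0+0+0+0+0+0+0+0+0+0+0+0+0+0+0+0 mod 2 = 0
  c[13] = d·G[:,13] = (00011010000111000101101100)·(00000000010000000000000000) mod 2 = 0+0+0+0+0+0+0+0+0+0+0+0+0+0+0+0+0+0+0+0+0+0+0+0+0+0 mod 2 = 0
  c[14] = d·G[:,14] = (00011010000111000101101100)·(00000000001000000000000000) mod 2 = 0+0+0+0+0+0+0+0+0+0+0+0+0+0+0+0+0+0+0+0+0+0+0+0+0+0 mod 2 = 0
  c[15] = d·G[:,15] = (00011010000111000101101100)·(00000000000111111111111111) mod 2 = 0+0+0+0+0+0+0+0+0+0+0+1+1+1+0+0+0+1+0+1+1+0+1+1+0+0 mod 2 = 0
  c[16] = d·G[:,16] = (00011010000111000101101100)·(00000000000100000000000000) mod 2 = 0+0+0+0+0+0+0+0+0+0+0+1+0+0+0+0+0+0+0+0+0+0+0+0+0+0 mod 2 = 1
  c[17] = d·G[:,17] = (00011010000111000101101100)·(00000000000010000000000000) mod 2 = 0+0+0+0+0+0+0+0+0+0+0+0+1+0+0+0+0+0+0+0+0+0+0+0+0+0 mod 2 = 1
  c[18] = d·G[:,18] = (00011010000111000101101100)·(00000000000001000000000000) mod 2 = 0+0+0+0+0+0+0+0+0+0+0+0+0+1+0+0+0+0+0+0+0+0+0+0+0+0 mod 2 = 1
  c[19] = d·G[:,19] = (00011010000111000101101100)·(00000000000000100000000000) mod 2 = 0+0+0+0+0+0+0+0+0+0+0+0+0+0+0+0+0+0+0+0+0+0+0+0+0+0 mod 2 = 0
  c[20] = d·G[:,20] = (00011010000111000101101100)·(00000000000000010000000000) mod 2 = 0+0+0+0+0+0+0+0+0+0+0+0+0+0+0+0+0+0+0+0+0+0+0+0+0+0 mod 2 = 0
  c[21] = d·G[:,21] = (00011010000111000101101100)·(00000000000000001000000000) mod 2 = 0+0+0+0+0+0+0+0+0+0+0+0+0+0+0+0+0+0+0+0+0+0+0+0+0+0 mod 2 = 0
  c[22] = d·G[:,22] = (00011010000111000101101100)·(00000000000000000100000000) mod 2 = 0+0+0+0+0+0+0+0+0+0+0+0+0+0+0+0+0+1+0+0+0+0+0+0+0+0 mod 2 = 1
  c[23] = d·G[:,23] = (00011010000111000101101100)·(00000000000000000010000000) mod 2 = 0+0+0+0+0+0+0+0+0+0+0+0+0+0+0+0+0+0+0+0+0+0+0+0+0+0 mod 2 = 0
  c[24] = d·G[:,24] = (00011010000111000101101100)·(00000000000000000001000000) mod 2 = 0+0+0+0+0+0+0+0+0+0+0+0+0+0+0+0+0+0+0+1+0+0+0+0+0+0 mod 2 = 1
  c[25] = d·G[:,25] = (00011010000111000101101100)·(00000000000000000000100000) mod 2 = 0+0+0+0+0+0+0+0+0+0+0+0+0+0+0+0+0+0+0+0+1+0+0+0+0+0 mod 2 = 1
  c[26] = d·G[:,26] = (00011010000111000101101100)·(00000000000000000000010000) mod 2 = 0+0+0+0+0+0+0+0+0+0+0+0+0+0+0+0+0+0+0+0+0+0+0+0+0+0 mod 2 = 0
  c[27] = d·G[:,27] = (00011010000111000101101100)·(00000000000000000000001000) mod 2 = 0+0+0+0+0+0+0+0+0+0+0+0+0+0+0+0+0+0+0+0+0+0+1+0+0+0 mod 2 = 1
  c[28] = d·G[:,28] = (00011010000111000101101100)·(00000000000000000000000100) mod 2 = 0+0+0+0+0+0+0+0+0+0+0+0+0+0+0+0+0+0+0+0+0+0+0+1+0+0 mod 2 = 1
  c[29] = d·G[:,29] = (00011010000111000101101100)·(00000000000000000000000010) mod 2 = 0+0+0+0+0+0+0+0+0+0+0+0+0+0+0+0+0+0+0+0+0+0+0+0+0+0 mod 2 = 0
  c[30] = d·G[:,30] = (00011010000111000101101100)·(00000000000000000000000001) mod 2 = 0+0+0+0+0+0+0+0+0+0+0+0+0+0+0+0+0+0+0+0+0+0+0+0+0+0 mod 2 = 0
Codeword = 0000001010100000111000101101100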